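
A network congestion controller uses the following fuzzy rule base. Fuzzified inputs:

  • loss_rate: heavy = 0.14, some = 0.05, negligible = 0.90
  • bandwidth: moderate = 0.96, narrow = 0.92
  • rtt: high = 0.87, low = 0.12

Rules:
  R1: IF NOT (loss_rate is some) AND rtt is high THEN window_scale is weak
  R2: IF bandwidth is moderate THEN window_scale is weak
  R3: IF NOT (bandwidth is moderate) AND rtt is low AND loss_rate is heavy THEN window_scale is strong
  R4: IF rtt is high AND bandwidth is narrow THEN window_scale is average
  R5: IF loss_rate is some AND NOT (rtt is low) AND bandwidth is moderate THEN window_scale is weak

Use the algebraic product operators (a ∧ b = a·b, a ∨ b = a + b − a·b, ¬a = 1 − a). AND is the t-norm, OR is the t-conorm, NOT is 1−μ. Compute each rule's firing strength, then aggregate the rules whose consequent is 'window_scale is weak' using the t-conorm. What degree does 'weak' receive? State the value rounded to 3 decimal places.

0.993

R1: ¬some=1−0.05=0.95, high=0.87; AND[a·b] → w = 0.8265
R2: moderate=0.96 → w = 0.9600
R3: ¬moderate=1−0.96=0.04, low=0.12, heavy=0.14; AND[a·b] → w = 0.0007
R4: high=0.87, narrow=0.92; AND[a·b] → w = 0.8004
R5: some=0.05, ¬low=1−0.12=0.88, moderate=0.96; AND[a·b] → w = 0.0422
Rules with consequent 'weak': {R1, R2, R5} → strengths 0.8265, 0.9600, 0.0422
Aggregate via t-conorm [a + b − a·b]: 0.9934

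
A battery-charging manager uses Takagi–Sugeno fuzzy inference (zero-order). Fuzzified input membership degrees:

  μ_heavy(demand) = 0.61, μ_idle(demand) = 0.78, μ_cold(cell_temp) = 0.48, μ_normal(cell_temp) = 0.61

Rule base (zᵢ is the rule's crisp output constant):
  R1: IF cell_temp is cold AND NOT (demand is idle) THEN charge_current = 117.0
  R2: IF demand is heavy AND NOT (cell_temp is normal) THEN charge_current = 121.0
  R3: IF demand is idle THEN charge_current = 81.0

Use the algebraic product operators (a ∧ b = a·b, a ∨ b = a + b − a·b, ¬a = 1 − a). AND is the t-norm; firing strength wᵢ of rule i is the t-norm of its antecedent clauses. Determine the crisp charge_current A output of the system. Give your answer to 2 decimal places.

92.85

R1 (z=117.0): cold=0.48, ¬idle=1−0.78=0.22; AND[a·b] → w = 0.1056
R2 (z=121.0): heavy=0.61, ¬normal=1−0.61=0.39; AND[a·b] → w = 0.2379
R3 (z=81.0): idle=0.78 → w = 0.7800
Weighted average = (0.1056·117.0 + 0.2379·121.0 + 0.7800·81.0) / (0.1056 + 0.2379 + 0.7800)
  = 104.3211 / 1.1235 = 92.85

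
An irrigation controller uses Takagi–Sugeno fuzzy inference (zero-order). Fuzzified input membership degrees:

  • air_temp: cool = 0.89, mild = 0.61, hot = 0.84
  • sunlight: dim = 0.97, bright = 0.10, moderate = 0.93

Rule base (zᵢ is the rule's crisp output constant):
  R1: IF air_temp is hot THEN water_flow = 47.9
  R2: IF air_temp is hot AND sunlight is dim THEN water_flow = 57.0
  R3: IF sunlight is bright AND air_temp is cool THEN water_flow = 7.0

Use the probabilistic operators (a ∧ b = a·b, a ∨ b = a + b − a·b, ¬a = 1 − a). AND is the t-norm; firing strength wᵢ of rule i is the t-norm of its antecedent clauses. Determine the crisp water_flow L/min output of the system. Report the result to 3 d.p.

50.065

R1 (z=47.9): hot=0.84 → w = 0.8400
R2 (z=57.0): hot=0.84, dim=0.97; AND[a·b] → w = 0.8148
R3 (z=7.0): bright=0.10, cool=0.89; AND[a·b] → w = 0.0890
Weighted average = (0.8400·47.9 + 0.8148·57.0 + 0.0890·7.0) / (0.8400 + 0.8148 + 0.0890)
  = 87.3026 / 1.7438 = 50.065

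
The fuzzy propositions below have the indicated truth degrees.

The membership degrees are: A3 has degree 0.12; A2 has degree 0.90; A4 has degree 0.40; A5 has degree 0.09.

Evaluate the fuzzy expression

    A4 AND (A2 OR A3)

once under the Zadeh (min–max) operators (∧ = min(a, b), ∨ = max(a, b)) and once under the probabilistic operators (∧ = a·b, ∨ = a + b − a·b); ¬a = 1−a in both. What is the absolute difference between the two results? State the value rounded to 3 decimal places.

Under Zadeh (min–max):
  A2 OR A3 = max(a, b) on (0.90, 0.12) = 0.90
  A4 AND (A2 OR A3) = min(a, b) on (0.40, 0.90) = 0.40
  → value = 0.4000
Under probabilistic:
  A2 OR A3 = a + b − a·b on (0.9000, 0.1200) = 0.9120
  A4 AND (A2 OR A3) = a·b on (0.4000, 0.9120) = 0.3648
  → value = 0.3648
|0.4000 − 0.3648| = 0.035

0.035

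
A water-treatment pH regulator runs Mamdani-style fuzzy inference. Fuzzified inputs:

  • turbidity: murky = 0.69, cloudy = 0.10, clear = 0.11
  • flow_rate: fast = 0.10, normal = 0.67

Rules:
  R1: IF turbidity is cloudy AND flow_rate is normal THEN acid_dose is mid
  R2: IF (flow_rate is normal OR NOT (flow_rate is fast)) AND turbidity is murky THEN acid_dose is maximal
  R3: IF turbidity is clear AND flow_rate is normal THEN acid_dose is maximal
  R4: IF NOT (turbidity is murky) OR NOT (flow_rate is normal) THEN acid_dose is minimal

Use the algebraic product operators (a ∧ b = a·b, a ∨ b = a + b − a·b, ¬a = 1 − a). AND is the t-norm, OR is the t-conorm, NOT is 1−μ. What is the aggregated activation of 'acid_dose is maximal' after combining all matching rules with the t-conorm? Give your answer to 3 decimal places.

R1: cloudy=0.10, normal=0.67; AND[a·b] → w = 0.0670
R2: (normal=0.67 OR ¬fast=1−0.10=0.90) = 0.9670; AND[a·b] with murky=0.69 → w = 0.6672
R3: clear=0.11, normal=0.67; AND[a·b] → w = 0.0737
R4: ¬murky=1−0.69=0.31, ¬normal=1−0.67=0.33; OR[a + b − a·b] → w = 0.5377
Rules with consequent 'maximal': {R2, R3} → strengths 0.6672, 0.0737
Aggregate via t-conorm [a + b − a·b]: 0.6918

0.692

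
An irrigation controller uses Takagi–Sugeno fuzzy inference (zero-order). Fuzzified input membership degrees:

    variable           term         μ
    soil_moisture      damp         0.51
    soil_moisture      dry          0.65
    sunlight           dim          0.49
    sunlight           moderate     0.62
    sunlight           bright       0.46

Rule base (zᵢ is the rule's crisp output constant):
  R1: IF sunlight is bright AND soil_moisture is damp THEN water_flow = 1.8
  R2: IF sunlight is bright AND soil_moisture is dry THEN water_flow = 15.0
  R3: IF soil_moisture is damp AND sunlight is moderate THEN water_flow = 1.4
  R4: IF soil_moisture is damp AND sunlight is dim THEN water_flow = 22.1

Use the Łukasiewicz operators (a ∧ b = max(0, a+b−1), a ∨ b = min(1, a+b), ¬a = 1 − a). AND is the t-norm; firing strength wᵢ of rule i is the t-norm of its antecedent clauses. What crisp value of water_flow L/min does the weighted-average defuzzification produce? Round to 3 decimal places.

R1 (z=1.8): bright=0.46, damp=0.51; AND[max(0, a+b−1)] → w = 0.00
R2 (z=15.0): bright=0.46, dry=0.65; AND[max(0, a+b−1)] → w = 0.11
R3 (z=1.4): damp=0.51, moderate=0.62; AND[max(0, a+b−1)] → w = 0.13
R4 (z=22.1): damp=0.51, dim=0.49; AND[max(0, a+b−1)] → w = 0.00
Weighted average = (0.00·1.8 + 0.11·15.0 + 0.13·1.4 + 0.00·22.1) / (0.00 + 0.11 + 0.13 + 0.00)
  = 1.8320 / 0.2400 = 7.633

7.633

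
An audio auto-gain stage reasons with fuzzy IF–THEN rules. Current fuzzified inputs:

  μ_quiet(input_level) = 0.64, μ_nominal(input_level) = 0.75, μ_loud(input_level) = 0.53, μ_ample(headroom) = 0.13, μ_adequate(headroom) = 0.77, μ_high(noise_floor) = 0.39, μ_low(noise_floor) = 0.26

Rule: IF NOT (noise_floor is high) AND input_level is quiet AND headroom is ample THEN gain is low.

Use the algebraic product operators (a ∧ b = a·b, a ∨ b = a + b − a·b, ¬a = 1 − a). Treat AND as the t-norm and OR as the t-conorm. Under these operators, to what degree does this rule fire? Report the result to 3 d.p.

0.051

firing strength: ¬high=1−0.39=0.61, quiet=0.64, ample=0.13; AND[a·b] → w = 0.0508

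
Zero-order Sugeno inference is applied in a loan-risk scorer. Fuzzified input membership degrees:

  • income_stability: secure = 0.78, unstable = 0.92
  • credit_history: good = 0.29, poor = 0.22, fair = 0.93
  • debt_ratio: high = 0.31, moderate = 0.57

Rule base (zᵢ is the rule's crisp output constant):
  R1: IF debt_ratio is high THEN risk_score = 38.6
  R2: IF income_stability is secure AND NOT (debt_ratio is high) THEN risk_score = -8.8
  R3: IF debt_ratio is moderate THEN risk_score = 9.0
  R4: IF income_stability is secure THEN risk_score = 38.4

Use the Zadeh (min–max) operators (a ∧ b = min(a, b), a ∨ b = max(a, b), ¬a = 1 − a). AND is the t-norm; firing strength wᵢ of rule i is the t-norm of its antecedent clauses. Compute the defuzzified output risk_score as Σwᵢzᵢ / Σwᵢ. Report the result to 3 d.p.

R1 (z=38.6): high=0.31 → w = 0.31
R2 (z=-8.8): secure=0.78, ¬high=1−0.31=0.69; AND[min(a, b)] → w = 0.69
R3 (z=9.0): moderate=0.57 → w = 0.57
R4 (z=38.4): secure=0.78 → w = 0.78
Weighted average = (0.31·38.6 + 0.69·-8.8 + 0.57·9.0 + 0.78·38.4) / (0.31 + 0.69 + 0.57 + 0.78)
  = 40.9760 / 2.3500 = 17.437

17.437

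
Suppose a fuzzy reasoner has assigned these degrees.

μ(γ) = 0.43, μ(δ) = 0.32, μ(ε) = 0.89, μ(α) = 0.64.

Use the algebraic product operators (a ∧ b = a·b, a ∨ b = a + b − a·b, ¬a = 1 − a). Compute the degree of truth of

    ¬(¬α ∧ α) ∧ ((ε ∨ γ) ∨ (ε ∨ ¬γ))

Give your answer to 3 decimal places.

¬α = 1 − 0.6400 = 0.3600
¬α ∧ α = a·b on (0.3600, 0.6400) = 0.2304
¬(¬α ∧ α) = 1 − 0.2304 = 0.7696
ε ∨ γ = a + b − a·b on (0.8900, 0.4300) = 0.9373
¬γ = 1 − 0.4300 = 0.5700
ε ∨ ¬γ = a + b − a·b on (0.8900, 0.5700) = 0.9527
(ε ∨ γ) ∨ (ε ∨ ¬γ) = a + b − a·b on (0.9373, 0.9527) = 0.9970
¬(¬α ∧ α) ∧ ((ε ∨ γ) ∨ (ε ∨ ¬γ)) = a·b on (0.7696, 0.9970) = 0.7673

0.767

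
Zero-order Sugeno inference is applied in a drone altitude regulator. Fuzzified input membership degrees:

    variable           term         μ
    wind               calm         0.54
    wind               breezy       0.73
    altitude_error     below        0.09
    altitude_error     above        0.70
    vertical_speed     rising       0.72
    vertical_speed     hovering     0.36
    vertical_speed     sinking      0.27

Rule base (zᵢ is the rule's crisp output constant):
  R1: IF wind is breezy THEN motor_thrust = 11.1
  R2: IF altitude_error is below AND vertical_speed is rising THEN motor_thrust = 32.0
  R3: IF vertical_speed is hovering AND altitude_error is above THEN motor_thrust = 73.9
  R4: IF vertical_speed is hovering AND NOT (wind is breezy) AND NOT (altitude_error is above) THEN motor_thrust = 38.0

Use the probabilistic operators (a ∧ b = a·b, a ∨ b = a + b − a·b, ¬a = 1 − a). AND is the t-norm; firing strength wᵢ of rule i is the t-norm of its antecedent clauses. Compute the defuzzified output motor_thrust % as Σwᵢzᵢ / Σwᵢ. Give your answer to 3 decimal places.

R1 (z=11.1): breezy=0.73 → w = 0.7300
R2 (z=32.0): below=0.09, rising=0.72; AND[a·b] → w = 0.0648
R3 (z=73.9): hovering=0.36, above=0.70; AND[a·b] → w = 0.2520
R4 (z=38.0): hovering=0.36, ¬breezy=1−0.73=0.27, ¬above=1−0.70=0.30; AND[a·b] → w = 0.0292
Weighted average = (0.7300·11.1 + 0.0648·32.0 + 0.2520·73.9 + 0.0292·38.0) / (0.7300 + 0.0648 + 0.2520 + 0.0292)
  = 29.9075 / 1.0760 = 27.796

27.796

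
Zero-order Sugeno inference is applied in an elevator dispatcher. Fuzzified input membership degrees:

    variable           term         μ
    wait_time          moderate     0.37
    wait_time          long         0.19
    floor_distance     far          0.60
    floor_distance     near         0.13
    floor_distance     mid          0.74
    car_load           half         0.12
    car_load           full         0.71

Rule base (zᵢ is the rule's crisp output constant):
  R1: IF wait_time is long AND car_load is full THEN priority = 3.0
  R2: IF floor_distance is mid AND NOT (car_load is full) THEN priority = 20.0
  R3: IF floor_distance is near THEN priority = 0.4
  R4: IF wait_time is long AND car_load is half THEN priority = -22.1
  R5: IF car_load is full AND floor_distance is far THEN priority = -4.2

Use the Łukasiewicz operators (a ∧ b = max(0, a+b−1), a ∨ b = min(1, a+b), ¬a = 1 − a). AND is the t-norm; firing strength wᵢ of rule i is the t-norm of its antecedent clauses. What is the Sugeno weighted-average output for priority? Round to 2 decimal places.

-1.38

R1 (z=3.0): long=0.19, full=0.71; AND[max(0, a+b−1)] → w = 0.00
R2 (z=20.0): mid=0.74, ¬full=1−0.71=0.29; AND[max(0, a+b−1)] → w = 0.03
R3 (z=0.4): near=0.13 → w = 0.13
R4 (z=-22.1): long=0.19, half=0.12; AND[max(0, a+b−1)] → w = 0.00
R5 (z=-4.2): full=0.71, far=0.60; AND[max(0, a+b−1)] → w = 0.31
Weighted average = (0.00·3.0 + 0.03·20.0 + 0.13·0.4 + 0.00·-22.1 + 0.31·-4.2) / (0.00 + 0.03 + 0.13 + 0.00 + 0.31)
  = -0.6500 / 0.4700 = -1.38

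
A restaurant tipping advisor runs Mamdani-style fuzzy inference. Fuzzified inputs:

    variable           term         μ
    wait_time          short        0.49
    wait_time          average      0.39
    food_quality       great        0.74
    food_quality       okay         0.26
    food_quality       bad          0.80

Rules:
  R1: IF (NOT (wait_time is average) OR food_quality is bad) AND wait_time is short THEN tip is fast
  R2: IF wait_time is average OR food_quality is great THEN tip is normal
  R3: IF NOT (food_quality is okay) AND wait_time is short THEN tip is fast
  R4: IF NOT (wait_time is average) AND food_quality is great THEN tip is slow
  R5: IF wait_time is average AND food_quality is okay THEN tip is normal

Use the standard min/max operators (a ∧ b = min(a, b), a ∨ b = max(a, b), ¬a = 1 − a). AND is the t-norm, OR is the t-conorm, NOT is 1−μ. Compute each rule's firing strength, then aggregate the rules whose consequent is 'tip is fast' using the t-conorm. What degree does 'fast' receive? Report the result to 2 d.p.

0.49

R1: (¬average=1−0.39=0.61 OR bad=0.80) = 0.80; AND[min(a, b)] with short=0.49 → w = 0.49
R2: average=0.39, great=0.74; OR[max(a, b)] → w = 0.74
R3: ¬okay=1−0.26=0.74, short=0.49; AND[min(a, b)] → w = 0.49
R4: ¬average=1−0.39=0.61, great=0.74; AND[min(a, b)] → w = 0.61
R5: average=0.39, okay=0.26; AND[min(a, b)] → w = 0.26
Rules with consequent 'fast': {R1, R3} → strengths 0.49, 0.49
Aggregate via t-conorm [max(a, b)]: 0.49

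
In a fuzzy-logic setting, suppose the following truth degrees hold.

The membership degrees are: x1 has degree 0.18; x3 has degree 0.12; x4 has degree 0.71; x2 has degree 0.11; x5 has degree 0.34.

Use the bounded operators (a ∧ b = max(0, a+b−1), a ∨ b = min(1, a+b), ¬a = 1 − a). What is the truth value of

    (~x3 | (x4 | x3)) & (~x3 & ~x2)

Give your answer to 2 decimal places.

0.77

~x3 = 1 − 0.12 = 0.88
x4 | x3 = min(1, a+b) on (0.71, 0.12) = 0.83
~x3 | (x4 | x3) = min(1, a+b) on (0.88, 0.83) = 1.00
~x3 = 1 − 0.12 = 0.88
~x2 = 1 − 0.11 = 0.89
~x3 & ~x2 = max(0, a+b−1) on (0.88, 0.89) = 0.77
(~x3 | (x4 | x3)) & (~x3 & ~x2) = max(0, a+b−1) on (1.00, 0.77) = 0.77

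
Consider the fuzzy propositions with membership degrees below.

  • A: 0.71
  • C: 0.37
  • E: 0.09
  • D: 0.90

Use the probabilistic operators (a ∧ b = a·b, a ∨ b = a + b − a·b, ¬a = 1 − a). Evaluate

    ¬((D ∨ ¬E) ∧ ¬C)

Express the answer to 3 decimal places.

¬E = 1 − 0.0900 = 0.9100
D ∨ ¬E = a + b − a·b on (0.9000, 0.9100) = 0.9910
¬C = 1 − 0.3700 = 0.6300
(D ∨ ¬E) ∧ ¬C = a·b on (0.9910, 0.6300) = 0.6243
¬((D ∨ ¬E) ∧ ¬C) = 1 − 0.6243 = 0.3757

0.376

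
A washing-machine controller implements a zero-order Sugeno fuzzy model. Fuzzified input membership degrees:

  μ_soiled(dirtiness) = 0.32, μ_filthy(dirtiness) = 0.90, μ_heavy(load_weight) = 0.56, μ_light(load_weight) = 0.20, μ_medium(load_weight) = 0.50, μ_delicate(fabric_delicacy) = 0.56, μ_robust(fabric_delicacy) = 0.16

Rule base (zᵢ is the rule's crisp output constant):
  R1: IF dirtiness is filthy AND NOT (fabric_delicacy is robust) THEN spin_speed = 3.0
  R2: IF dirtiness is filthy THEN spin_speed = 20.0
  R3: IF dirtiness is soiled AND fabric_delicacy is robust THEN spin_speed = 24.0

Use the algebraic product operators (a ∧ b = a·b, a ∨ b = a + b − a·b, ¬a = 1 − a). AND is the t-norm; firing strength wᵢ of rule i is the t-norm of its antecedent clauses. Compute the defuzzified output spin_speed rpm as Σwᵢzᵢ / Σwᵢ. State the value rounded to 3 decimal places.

R1 (z=3.0): filthy=0.90, ¬robust=1−0.16=0.84; AND[a·b] → w = 0.7560
R2 (z=20.0): filthy=0.90 → w = 0.9000
R3 (z=24.0): soiled=0.32, robust=0.16; AND[a·b] → w = 0.0512
Weighted average = (0.7560·3.0 + 0.9000·20.0 + 0.0512·24.0) / (0.7560 + 0.9000 + 0.0512)
  = 21.4968 / 1.7072 = 12.592

12.592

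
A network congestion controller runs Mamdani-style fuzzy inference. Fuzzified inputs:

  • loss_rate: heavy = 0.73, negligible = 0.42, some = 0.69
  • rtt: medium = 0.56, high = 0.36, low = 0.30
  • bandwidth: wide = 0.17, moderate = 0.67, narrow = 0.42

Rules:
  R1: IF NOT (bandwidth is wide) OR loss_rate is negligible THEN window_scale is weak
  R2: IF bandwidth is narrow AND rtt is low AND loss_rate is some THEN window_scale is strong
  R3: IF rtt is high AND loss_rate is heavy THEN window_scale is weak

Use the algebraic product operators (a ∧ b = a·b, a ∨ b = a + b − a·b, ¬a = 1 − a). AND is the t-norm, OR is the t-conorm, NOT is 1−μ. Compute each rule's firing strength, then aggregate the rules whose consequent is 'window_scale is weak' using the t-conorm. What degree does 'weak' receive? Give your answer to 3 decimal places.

R1: ¬wide=1−0.17=0.83, negligible=0.42; OR[a + b − a·b] → w = 0.9014
R2: narrow=0.42, low=0.30, some=0.69; AND[a·b] → w = 0.0869
R3: high=0.36, heavy=0.73; AND[a·b] → w = 0.2628
Rules with consequent 'weak': {R1, R3} → strengths 0.9014, 0.2628
Aggregate via t-conorm [a + b − a·b]: 0.9273

0.927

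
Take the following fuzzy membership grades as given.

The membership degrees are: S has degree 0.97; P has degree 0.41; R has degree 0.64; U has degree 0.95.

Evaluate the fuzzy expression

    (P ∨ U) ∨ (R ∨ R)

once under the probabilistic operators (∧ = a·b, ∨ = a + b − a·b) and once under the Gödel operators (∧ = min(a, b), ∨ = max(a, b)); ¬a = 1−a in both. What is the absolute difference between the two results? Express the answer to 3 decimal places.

Under probabilistic:
  P ∨ U = a + b − a·b on (0.4100, 0.9500) = 0.9705
  R ∨ R = a + b − a·b on (0.6400, 0.6400) = 0.8704
  (P ∨ U) ∨ (R ∨ R) = a + b − a·b on (0.9705, 0.8704) = 0.9962
  → value = 0.9962
Under Gödel:
  P ∨ U = max(a, b) on (0.41, 0.95) = 0.95
  R ∨ R = max(a, b) on (0.64, 0.64) = 0.64
  (P ∨ U) ∨ (R ∨ R) = max(a, b) on (0.95, 0.64) = 0.95
  → value = 0.9500
|0.9962 − 0.9500| = 0.046

0.046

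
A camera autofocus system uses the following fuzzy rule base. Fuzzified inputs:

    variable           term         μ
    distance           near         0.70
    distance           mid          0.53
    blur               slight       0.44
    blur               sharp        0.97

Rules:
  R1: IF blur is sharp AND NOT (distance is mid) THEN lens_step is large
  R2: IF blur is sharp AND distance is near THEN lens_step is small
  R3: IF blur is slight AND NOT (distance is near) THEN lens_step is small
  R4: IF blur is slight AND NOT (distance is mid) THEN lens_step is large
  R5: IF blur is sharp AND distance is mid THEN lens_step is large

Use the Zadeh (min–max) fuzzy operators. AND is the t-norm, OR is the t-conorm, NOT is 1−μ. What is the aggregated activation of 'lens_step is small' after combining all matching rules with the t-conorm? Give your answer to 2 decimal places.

R1: sharp=0.97, ¬mid=1−0.53=0.47; AND[min(a, b)] → w = 0.47
R2: sharp=0.97, near=0.70; AND[min(a, b)] → w = 0.70
R3: slight=0.44, ¬near=1−0.70=0.30; AND[min(a, b)] → w = 0.30
R4: slight=0.44, ¬mid=1−0.53=0.47; AND[min(a, b)] → w = 0.44
R5: sharp=0.97, mid=0.53; AND[min(a, b)] → w = 0.53
Rules with consequent 'small': {R2, R3} → strengths 0.70, 0.30
Aggregate via t-conorm [max(a, b)]: 0.70

0.70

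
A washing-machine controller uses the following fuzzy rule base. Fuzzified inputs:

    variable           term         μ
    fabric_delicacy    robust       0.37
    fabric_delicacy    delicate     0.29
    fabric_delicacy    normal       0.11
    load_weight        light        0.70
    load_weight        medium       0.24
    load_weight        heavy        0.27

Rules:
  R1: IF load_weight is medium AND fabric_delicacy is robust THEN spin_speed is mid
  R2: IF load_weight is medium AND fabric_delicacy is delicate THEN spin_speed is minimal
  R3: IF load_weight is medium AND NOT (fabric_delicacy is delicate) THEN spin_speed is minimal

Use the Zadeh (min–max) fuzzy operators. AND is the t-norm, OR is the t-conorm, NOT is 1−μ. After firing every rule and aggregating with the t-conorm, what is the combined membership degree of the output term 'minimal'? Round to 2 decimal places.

0.24

R1: medium=0.24, robust=0.37; AND[min(a, b)] → w = 0.24
R2: medium=0.24, delicate=0.29; AND[min(a, b)] → w = 0.24
R3: medium=0.24, ¬delicate=1−0.29=0.71; AND[min(a, b)] → w = 0.24
Rules with consequent 'minimal': {R2, R3} → strengths 0.24, 0.24
Aggregate via t-conorm [max(a, b)]: 0.24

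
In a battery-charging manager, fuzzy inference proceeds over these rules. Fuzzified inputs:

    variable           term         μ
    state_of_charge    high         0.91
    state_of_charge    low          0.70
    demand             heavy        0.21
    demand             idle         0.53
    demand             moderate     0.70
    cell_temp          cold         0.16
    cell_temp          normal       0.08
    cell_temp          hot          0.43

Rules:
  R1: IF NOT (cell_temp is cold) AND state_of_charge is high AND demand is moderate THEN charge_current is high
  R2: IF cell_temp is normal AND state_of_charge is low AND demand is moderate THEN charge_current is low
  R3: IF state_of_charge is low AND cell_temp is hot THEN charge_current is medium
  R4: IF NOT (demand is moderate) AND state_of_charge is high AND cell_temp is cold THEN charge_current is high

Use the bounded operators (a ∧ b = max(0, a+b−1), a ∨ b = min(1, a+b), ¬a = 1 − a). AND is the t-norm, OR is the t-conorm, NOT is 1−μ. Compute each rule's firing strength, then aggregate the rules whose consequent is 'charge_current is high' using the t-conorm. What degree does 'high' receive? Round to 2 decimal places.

0.45

R1: ¬cold=1−0.16=0.84, high=0.91, moderate=0.70; AND[max(0, a+b−1)] → w = 0.45
R2: normal=0.08, low=0.70, moderate=0.70; AND[max(0, a+b−1)] → w = 0.00
R3: low=0.70, hot=0.43; AND[max(0, a+b−1)] → w = 0.13
R4: ¬moderate=1−0.70=0.30, high=0.91, cold=0.16; AND[max(0, a+b−1)] → w = 0.00
Rules with consequent 'high': {R1, R4} → strengths 0.45, 0.00
Aggregate via t-conorm [min(1, a+b)]: 0.45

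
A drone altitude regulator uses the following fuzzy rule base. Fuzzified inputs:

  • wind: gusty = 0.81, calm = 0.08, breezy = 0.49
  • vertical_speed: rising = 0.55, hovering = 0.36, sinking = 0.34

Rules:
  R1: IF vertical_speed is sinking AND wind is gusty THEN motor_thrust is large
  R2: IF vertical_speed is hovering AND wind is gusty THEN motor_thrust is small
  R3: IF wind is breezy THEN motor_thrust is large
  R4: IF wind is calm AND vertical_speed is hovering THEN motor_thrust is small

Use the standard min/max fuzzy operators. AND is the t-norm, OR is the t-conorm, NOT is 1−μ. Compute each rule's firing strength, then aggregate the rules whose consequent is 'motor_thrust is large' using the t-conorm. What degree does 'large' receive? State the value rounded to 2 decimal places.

0.49

R1: sinking=0.34, gusty=0.81; AND[min(a, b)] → w = 0.34
R2: hovering=0.36, gusty=0.81; AND[min(a, b)] → w = 0.36
R3: breezy=0.49 → w = 0.49
R4: calm=0.08, hovering=0.36; AND[min(a, b)] → w = 0.08
Rules with consequent 'large': {R1, R3} → strengths 0.34, 0.49
Aggregate via t-conorm [max(a, b)]: 0.49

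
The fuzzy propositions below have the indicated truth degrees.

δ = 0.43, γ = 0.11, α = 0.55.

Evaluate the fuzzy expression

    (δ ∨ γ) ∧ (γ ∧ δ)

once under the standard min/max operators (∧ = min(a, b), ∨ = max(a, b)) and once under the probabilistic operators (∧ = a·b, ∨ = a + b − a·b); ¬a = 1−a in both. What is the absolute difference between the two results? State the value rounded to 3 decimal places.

0.087

Under standard min/max:
  δ ∨ γ = max(a, b) on (0.43, 0.11) = 0.43
  γ ∧ δ = min(a, b) on (0.11, 0.43) = 0.11
  (δ ∨ γ) ∧ (γ ∧ δ) = min(a, b) on (0.43, 0.11) = 0.11
  → value = 0.1100
Under probabilistic:
  δ ∨ γ = a + b − a·b on (0.4300, 0.1100) = 0.4927
  γ ∧ δ = a·b on (0.1100, 0.4300) = 0.0473
  (δ ∨ γ) ∧ (γ ∧ δ) = a·b on (0.4927, 0.0473) = 0.0233
  → value = 0.0233
|0.1100 − 0.0233| = 0.087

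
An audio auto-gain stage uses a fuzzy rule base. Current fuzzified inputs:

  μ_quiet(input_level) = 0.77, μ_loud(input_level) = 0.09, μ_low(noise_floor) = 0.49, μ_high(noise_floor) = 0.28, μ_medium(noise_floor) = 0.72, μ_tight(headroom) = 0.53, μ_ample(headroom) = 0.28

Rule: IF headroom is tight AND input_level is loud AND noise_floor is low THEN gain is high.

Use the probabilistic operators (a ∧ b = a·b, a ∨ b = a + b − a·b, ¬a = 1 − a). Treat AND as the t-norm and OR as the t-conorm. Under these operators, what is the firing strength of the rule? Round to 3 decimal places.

firing strength: tight=0.53, loud=0.09, low=0.49; AND[a·b] → w = 0.0234

0.023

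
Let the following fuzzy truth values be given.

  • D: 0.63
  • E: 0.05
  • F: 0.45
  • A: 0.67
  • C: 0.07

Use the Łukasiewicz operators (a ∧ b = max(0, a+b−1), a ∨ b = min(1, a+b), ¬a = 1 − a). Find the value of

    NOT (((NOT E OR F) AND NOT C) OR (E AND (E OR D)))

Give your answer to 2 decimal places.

NOT E = 1 − 0.05 = 0.95
NOT E OR F = min(1, a+b) on (0.95, 0.45) = 1.00
NOT C = 1 − 0.07 = 0.93
(NOT E OR F) AND NOT C = max(0, a+b−1) on (1.00, 0.93) = 0.93
E OR D = min(1, a+b) on (0.05, 0.63) = 0.68
E AND (E OR D) = max(0, a+b−1) on (0.05, 0.68) = 0.00
((NOT E OR F) AND NOT C) OR (E AND (E OR D)) = min(1, a+b) on (0.93, 0.00) = 0.93
NOT (((NOT E OR F) AND NOT C) OR (E AND (E OR D))) = 1 − 0.93 = 0.07

0.07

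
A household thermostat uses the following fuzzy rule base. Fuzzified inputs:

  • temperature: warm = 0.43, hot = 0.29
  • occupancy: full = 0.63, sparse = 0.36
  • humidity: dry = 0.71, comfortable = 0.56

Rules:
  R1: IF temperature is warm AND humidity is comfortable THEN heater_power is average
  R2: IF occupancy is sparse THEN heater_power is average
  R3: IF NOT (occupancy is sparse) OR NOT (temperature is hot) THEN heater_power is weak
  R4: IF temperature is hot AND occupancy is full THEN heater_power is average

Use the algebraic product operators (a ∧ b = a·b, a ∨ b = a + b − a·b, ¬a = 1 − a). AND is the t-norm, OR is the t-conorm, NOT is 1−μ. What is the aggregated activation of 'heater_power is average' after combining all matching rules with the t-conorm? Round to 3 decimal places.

0.603

R1: warm=0.43, comfortable=0.56; AND[a·b] → w = 0.2408
R2: sparse=0.36 → w = 0.3600
R3: ¬sparse=1−0.36=0.64, ¬hot=1−0.29=0.71; OR[a + b − a·b] → w = 0.8956
R4: hot=0.29, full=0.63; AND[a·b] → w = 0.1827
Rules with consequent 'average': {R1, R2, R4} → strengths 0.2408, 0.3600, 0.1827
Aggregate via t-conorm [a + b − a·b]: 0.6029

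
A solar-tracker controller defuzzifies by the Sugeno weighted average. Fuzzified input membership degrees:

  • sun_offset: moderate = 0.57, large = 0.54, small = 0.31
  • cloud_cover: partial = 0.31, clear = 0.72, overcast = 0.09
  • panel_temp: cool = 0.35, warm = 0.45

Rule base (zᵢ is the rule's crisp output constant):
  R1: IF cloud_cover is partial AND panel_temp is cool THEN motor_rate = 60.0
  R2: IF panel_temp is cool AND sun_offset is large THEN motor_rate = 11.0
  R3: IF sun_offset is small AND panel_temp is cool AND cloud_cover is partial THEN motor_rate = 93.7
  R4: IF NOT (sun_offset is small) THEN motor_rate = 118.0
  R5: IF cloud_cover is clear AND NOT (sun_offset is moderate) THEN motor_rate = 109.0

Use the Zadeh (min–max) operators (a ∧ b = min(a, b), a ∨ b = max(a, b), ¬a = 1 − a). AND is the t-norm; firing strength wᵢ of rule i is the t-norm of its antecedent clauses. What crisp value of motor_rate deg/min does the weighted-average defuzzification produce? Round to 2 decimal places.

86.02

R1 (z=60.0): partial=0.31, cool=0.35; AND[min(a, b)] → w = 0.31
R2 (z=11.0): cool=0.35, large=0.54; AND[min(a, b)] → w = 0.35
R3 (z=93.7): small=0.31, cool=0.35, partial=0.31; AND[min(a, b)] → w = 0.31
R4 (z=118.0): ¬small=1−0.31=0.69 → w = 0.69
R5 (z=109.0): clear=0.72, ¬moderate=1−0.57=0.43; AND[min(a, b)] → w = 0.43
Weighted average = (0.31·60.0 + 0.35·11.0 + 0.31·93.7 + 0.69·118.0 + 0.43·109.0) / (0.31 + 0.35 + 0.31 + 0.69 + 0.43)
  = 179.7870 / 2.0900 = 86.02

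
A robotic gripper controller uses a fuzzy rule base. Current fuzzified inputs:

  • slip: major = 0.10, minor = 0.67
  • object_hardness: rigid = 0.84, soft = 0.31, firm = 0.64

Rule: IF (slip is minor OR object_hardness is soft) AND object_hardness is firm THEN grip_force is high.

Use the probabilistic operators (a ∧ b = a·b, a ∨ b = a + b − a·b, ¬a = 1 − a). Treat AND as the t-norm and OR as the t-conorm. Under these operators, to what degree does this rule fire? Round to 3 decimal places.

firing strength: (minor=0.67 OR soft=0.31) = 0.7723; AND[a·b] with firm=0.64 → w = 0.4943

0.494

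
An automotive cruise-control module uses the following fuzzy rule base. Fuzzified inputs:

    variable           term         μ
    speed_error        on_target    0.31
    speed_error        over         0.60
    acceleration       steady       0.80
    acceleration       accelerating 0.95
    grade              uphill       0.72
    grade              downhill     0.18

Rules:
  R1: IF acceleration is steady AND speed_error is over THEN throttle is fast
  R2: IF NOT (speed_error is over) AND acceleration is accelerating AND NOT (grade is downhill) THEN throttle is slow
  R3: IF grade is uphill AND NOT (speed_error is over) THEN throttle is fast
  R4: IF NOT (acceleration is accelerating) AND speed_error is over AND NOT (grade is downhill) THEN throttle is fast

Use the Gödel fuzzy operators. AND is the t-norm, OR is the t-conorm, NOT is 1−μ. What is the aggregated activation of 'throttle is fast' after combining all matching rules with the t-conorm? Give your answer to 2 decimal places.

0.60

R1: steady=0.80, over=0.60; AND[min(a, b)] → w = 0.60
R2: ¬over=1−0.60=0.40, accelerating=0.95, ¬downhill=1−0.18=0.82; AND[min(a, b)] → w = 0.40
R3: uphill=0.72, ¬over=1−0.60=0.40; AND[min(a, b)] → w = 0.40
R4: ¬accelerating=1−0.95=0.05, over=0.60, ¬downhill=1−0.18=0.82; AND[min(a, b)] → w = 0.05
Rules with consequent 'fast': {R1, R3, R4} → strengths 0.60, 0.40, 0.05
Aggregate via t-conorm [max(a, b)]: 0.60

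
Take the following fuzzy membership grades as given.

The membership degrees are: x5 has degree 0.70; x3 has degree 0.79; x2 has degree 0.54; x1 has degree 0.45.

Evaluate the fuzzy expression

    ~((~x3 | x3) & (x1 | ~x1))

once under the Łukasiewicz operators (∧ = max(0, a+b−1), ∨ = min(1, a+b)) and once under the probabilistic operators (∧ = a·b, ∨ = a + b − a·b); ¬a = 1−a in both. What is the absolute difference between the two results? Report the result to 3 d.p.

0.372

Under Łukasiewicz:
  ~x3 = 1 − 0.79 = 0.21
  ~x3 | x3 = min(1, a+b) on (0.21, 0.79) = 1.00
  ~x1 = 1 − 0.45 = 0.55
  x1 | ~x1 = min(1, a+b) on (0.45, 0.55) = 1.00
  (~x3 | x3) & (x1 | ~x1) = max(0, a+b−1) on (1.00, 1.00) = 1.00
  ~((~x3 | x3) & (x1 | ~x1)) = 1 − 1.00 = 0.00
  → value = 0.0000
Under probabilistic:
  ~x3 = 1 − 0.7900 = 0.2100
  ~x3 | x3 = a + b − a·b on (0.2100, 0.7900) = 0.8341
  ~x1 = 1 − 0.4500 = 0.5500
  x1 | ~x1 = a + b − a·b on (0.4500, 0.5500) = 0.7525
  (~x3 | x3) & (x1 | ~x1) = a·b on (0.8341, 0.7525) = 0.6277
  ~((~x3 | x3) & (x1 | ~x1)) = 1 − 0.6277 = 0.3723
  → value = 0.3723
|0.0000 − 0.3723| = 0.372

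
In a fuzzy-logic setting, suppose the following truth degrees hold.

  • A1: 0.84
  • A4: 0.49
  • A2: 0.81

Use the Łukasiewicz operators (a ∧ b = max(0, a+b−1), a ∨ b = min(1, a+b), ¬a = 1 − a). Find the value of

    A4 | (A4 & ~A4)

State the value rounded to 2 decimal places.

0.49

~A4 = 1 − 0.49 = 0.51
A4 & ~A4 = max(0, a+b−1) on (0.49, 0.51) = 0.00
A4 | (A4 & ~A4) = min(1, a+b) on (0.49, 0.00) = 0.49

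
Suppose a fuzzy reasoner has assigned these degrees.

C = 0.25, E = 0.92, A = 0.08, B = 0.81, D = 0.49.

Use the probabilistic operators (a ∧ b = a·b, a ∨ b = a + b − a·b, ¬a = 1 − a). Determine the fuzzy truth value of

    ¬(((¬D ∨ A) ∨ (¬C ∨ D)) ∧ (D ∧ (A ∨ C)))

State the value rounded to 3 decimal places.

¬D = 1 − 0.4900 = 0.5100
¬D ∨ A = a + b − a·b on (0.5100, 0.0800) = 0.5492
¬C = 1 − 0.2500 = 0.7500
¬C ∨ D = a + b − a·b on (0.7500, 0.4900) = 0.8725
(¬D ∨ A) ∨ (¬C ∨ D) = a + b − a·b on (0.5492, 0.8725) = 0.9425
A ∨ C = a + b − a·b on (0.0800, 0.2500) = 0.3100
D ∧ (A ∨ C) = a·b on (0.4900, 0.3100) = 0.1519
((¬D ∨ A) ∨ (¬C ∨ D)) ∧ (D ∧ (A ∨ C)) = a·b on (0.9425, 0.1519) = 0.1432
¬(((¬D ∨ A) ∨ (¬C ∨ D)) ∧ (D ∧ (A ∨ C))) = 1 − 0.1432 = 0.8568

0.857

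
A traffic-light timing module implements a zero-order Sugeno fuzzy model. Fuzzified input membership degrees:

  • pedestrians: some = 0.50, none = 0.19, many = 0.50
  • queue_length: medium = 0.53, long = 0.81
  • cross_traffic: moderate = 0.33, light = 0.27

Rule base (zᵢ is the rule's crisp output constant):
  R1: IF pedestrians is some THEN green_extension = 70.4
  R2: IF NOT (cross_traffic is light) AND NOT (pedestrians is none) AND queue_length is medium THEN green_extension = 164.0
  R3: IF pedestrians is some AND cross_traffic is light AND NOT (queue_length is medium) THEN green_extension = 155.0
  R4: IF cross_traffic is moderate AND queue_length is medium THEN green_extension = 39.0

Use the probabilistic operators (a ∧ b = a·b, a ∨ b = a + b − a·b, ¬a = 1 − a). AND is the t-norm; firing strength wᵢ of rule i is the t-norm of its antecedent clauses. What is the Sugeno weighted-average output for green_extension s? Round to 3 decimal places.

98.172

R1 (z=70.4): some=0.50 → w = 0.5000
R2 (z=164.0): ¬light=1−0.27=0.73, ¬none=1−0.19=0.81, medium=0.53; AND[a·b] → w = 0.3134
R3 (z=155.0): some=0.50, light=0.27, ¬medium=1−0.53=0.47; AND[a·b] → w = 0.0635
R4 (z=39.0): moderate=0.33, medium=0.53; AND[a·b] → w = 0.1749
Weighted average = (0.5000·70.4 + 0.3134·164.0 + 0.0635·155.0 + 0.1749·39.0) / (0.5000 + 0.3134 + 0.0635 + 0.1749)
  = 103.2516 / 1.0517 = 98.172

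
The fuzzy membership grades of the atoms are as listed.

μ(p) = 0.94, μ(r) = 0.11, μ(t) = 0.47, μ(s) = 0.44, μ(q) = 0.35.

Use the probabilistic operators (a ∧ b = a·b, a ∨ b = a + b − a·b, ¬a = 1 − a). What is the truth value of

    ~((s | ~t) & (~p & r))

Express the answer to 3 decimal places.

~t = 1 − 0.4700 = 0.5300
s | ~t = a + b − a·b on (0.4400, 0.5300) = 0.7368
~p = 1 − 0.9400 = 0.0600
~p & r = a·b on (0.0600, 0.1100) = 0.0066
(s | ~t) & (~p & r) = a·b on (0.7368, 0.0066) = 0.0049
~((s | ~t) & (~p & r)) = 1 − 0.0049 = 0.9951

0.995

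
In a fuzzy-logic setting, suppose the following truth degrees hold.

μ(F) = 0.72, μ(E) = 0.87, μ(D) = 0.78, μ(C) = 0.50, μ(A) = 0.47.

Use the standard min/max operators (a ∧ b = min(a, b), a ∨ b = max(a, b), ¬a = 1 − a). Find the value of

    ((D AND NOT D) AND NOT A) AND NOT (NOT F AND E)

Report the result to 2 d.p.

0.22

NOT D = 1 − 0.78 = 0.22
D AND NOT D = min(a, b) on (0.78, 0.22) = 0.22
NOT A = 1 − 0.47 = 0.53
(D AND NOT D) AND NOT A = min(a, b) on (0.22, 0.53) = 0.22
NOT F = 1 − 0.72 = 0.28
NOT F AND E = min(a, b) on (0.28, 0.87) = 0.28
NOT (NOT F AND E) = 1 − 0.28 = 0.72
((D AND NOT D) AND NOT A) AND NOT (NOT F AND E) = min(a, b) on (0.22, 0.72) = 0.22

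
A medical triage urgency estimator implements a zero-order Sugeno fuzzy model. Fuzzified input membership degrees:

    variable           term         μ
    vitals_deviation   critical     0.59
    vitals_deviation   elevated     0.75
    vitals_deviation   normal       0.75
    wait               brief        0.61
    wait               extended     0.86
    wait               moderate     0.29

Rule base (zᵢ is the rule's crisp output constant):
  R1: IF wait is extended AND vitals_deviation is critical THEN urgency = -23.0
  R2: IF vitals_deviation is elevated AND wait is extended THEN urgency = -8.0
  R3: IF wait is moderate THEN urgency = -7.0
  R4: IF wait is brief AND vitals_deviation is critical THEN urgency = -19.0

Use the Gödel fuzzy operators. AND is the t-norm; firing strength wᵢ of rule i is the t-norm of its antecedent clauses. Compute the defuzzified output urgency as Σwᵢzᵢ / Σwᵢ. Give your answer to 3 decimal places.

-14.779

R1 (z=-23.0): extended=0.86, critical=0.59; AND[min(a, b)] → w = 0.59
R2 (z=-8.0): elevated=0.75, extended=0.86; AND[min(a, b)] → w = 0.75
R3 (z=-7.0): moderate=0.29 → w = 0.29
R4 (z=-19.0): brief=0.61, critical=0.59; AND[min(a, b)] → w = 0.59
Weighted average = (0.59·-23.0 + 0.75·-8.0 + 0.29·-7.0 + 0.59·-19.0) / (0.59 + 0.75 + 0.29 + 0.59)
  = -32.8100 / 2.2200 = -14.779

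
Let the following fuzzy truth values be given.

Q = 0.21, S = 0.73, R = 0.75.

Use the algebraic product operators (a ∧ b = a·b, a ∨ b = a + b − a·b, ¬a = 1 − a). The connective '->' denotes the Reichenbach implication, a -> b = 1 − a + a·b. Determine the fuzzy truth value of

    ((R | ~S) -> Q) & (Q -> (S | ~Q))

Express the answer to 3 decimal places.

~S = 1 − 0.7300 = 0.2700
R | ~S = a + b − a·b on (0.7500, 0.2700) = 0.8175
(R | ~S) -> Q  [Reichenbach: 1 − a + a·b] with a=0.8175, b=0.2100 → 0.3542
~Q = 1 − 0.2100 = 0.7900
S | ~Q = a + b − a·b on (0.7300, 0.7900) = 0.9433
Q -> (S | ~Q)  [Reichenbach: 1 − a + a·b] with a=0.2100, b=0.9433 → 0.9881
((R | ~S) -> Q) & (Q -> (S | ~Q)) = a·b on (0.3542, 0.9881) = 0.3500

0.350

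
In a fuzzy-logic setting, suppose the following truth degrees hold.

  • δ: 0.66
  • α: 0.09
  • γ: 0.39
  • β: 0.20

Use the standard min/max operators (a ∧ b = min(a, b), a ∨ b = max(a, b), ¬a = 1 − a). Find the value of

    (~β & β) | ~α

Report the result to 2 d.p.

~β = 1 − 0.20 = 0.80
~β & β = min(a, b) on (0.80, 0.20) = 0.20
~α = 1 − 0.09 = 0.91
(~β & β) | ~α = max(a, b) on (0.20, 0.91) = 0.91

0.91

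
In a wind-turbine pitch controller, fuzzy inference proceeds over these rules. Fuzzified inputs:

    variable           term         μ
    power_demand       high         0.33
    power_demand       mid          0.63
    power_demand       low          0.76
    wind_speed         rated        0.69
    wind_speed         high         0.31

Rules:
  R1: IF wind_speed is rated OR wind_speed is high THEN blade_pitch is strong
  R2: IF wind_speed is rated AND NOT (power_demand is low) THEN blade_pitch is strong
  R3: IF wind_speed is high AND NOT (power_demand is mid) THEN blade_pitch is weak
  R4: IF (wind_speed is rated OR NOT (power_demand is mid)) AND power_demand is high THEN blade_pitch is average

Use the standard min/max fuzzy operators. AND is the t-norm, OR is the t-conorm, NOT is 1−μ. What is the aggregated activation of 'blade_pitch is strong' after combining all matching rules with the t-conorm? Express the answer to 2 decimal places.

R1: rated=0.69, high=0.31; OR[max(a, b)] → w = 0.69
R2: rated=0.69, ¬low=1−0.76=0.24; AND[min(a, b)] → w = 0.24
R3: high=0.31, ¬mid=1−0.63=0.37; AND[min(a, b)] → w = 0.31
R4: (rated=0.69 OR ¬mid=1−0.63=0.37) = 0.69; AND[min(a, b)] with high=0.33 → w = 0.33
Rules with consequent 'strong': {R1, R2} → strengths 0.69, 0.24
Aggregate via t-conorm [max(a, b)]: 0.69

0.69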